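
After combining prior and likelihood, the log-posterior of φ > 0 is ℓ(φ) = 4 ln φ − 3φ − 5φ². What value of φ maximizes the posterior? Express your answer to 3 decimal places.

ℓ'(φ) = 4/φ − 3 − 10φ. Setting this to zero and multiplying by φ: 10φ² + 3φ − 4 = 0.
φ = (−3 + √(3² + 4·10·4)) / (2·10) = (−3 + √169) / 20 = (−3 + 13)/20 = 1/2.
ℓ''(φ) = −4/φ² − 10 < 0, confirming a maximum.

φ̂_MAP = 0.500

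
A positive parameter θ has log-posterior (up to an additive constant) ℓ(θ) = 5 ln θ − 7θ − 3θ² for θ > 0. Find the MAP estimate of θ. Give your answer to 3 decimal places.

θ̂_MAP = 0.500

ℓ'(θ) = 5/θ − 7 − 6θ. Setting this to zero and multiplying by θ: 6θ² + 7θ − 5 = 0.
θ = (−7 + √(7² + 4·6·5)) / (2·6) = (−7 + √169) / 12 = (−7 + 13)/12 = 1/2.
ℓ''(θ) = −5/θ² − 6 < 0, confirming a maximum.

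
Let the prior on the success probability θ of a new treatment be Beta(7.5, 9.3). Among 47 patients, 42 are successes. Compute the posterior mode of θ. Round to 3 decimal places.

θ̂_MAP = 0.785

Prior: Beta(7.5, 9.3).
Data: 42 successes in 47 trials. The binomial likelihood contributes θ^42(1−θ)^5, so the posterior is Beta(7.5+42, 9.3+5) = Beta(49.5, 14.3).
For Beta(a, b) with a, b > 1 the mode is (a−1)/(a+b−2) = 48.5/61.8 ≈ 0.785.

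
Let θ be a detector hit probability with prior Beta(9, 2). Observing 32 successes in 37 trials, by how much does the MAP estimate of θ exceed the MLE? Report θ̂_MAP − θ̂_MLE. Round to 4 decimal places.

Posterior is Beta(41, 7); MAP = (41−1)/(48−2) = 40/46 ≈ 0.86957.
MLE ignores the prior: θ̂_MLE = k/n = 32/37 ≈ 0.86486.
Difference = 40/46 − 32/37 = 4/851 ≈ 0.0047.

MAP − MLE = 0.0047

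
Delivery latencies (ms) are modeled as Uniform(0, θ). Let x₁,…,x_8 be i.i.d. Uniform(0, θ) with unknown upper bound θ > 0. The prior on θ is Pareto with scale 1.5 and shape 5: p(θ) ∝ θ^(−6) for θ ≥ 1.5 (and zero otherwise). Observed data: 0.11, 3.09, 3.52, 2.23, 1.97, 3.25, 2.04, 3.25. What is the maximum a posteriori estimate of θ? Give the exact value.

The Uniform(0, θ) likelihood is θ^(−n) for θ ≥ max(xᵢ), zero otherwise. Here max(xᵢ) = 3.52.
Posterior ∝ θ^(−6) · θ^(−8) = θ^(−14) on θ ≥ max(1.5, 3.52) = 3.52.
This density is strictly decreasing in θ, so the posterior mode lies at the lower boundary of the support.

θ̂_MAP = 3.52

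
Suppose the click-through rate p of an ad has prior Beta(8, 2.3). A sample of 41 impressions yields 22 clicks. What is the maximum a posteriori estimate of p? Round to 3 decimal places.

Prior: Beta(8, 2.3).
Data: 22 successes in 41 trials. The binomial likelihood contributes p^22(1−p)^19, so the posterior is Beta(8+22, 2.3+19) = Beta(30, 21.3).
For Beta(a, b) with a, b > 1 the mode is (a−1)/(a+b−2) = 29/49.3 ≈ 0.588.

p̂_MAP = 0.588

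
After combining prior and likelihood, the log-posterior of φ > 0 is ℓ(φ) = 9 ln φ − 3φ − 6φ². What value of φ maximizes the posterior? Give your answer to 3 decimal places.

ℓ'(φ) = 9/φ − 3 − 12φ. Setting this to zero and multiplying by φ: 12φ² + 3φ − 9 = 0.
φ = (−3 + √(3² + 4·12·9)) / (2·12) = (−3 + √441) / 24 = (−3 + 21)/24 = 3/4.
ℓ''(φ) = −9/φ² − 12 < 0, confirming a maximum.

φ̂_MAP = 0.750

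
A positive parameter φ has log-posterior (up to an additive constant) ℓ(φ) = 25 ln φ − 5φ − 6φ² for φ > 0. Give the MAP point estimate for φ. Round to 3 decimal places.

φ̂_MAP = 1.250

ℓ'(φ) = 25/φ − 5 − 12φ. Setting this to zero and multiplying by φ: 12φ² + 5φ − 25 = 0.
φ = (−5 + √(5² + 4·12·25)) / (2·12) = (−5 + √1225) / 24 = (−5 + 35)/24 = 5/4.
ℓ''(φ) = −25/φ² − 12 < 0, confirming a maximum.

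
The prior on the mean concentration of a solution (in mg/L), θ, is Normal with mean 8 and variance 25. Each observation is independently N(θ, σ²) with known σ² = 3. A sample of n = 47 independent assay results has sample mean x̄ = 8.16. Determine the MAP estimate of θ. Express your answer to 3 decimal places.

θ̂_MAP = 8.160

n = 47, x̄ = 8.16.
For a Normal prior and Normal likelihood with known variance, the posterior is Normal; its mode equals its mean, the precision-weighted average.
Prior precision 1/σ₀² = 1/25 = 0.04; data precision n/σ² = 47/3.
θ̂ = (0.04·8 + (47/3)·8.16) / (0.04 + 47/3) = 128.16/(1178/75) = 4806/589 ≈ 8.160.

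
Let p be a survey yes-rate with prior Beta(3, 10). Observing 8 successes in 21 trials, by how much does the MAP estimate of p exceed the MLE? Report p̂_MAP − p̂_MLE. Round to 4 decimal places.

Posterior is Beta(11, 23); MAP = (11−1)/(34−2) = 10/32 ≈ 0.31250.
MLE ignores the prior: p̂_MLE = k/n = 8/21 ≈ 0.38095.
Difference = 10/32 − 8/21 = -23/336 ≈ -0.0685.

MAP − MLE = -0.0685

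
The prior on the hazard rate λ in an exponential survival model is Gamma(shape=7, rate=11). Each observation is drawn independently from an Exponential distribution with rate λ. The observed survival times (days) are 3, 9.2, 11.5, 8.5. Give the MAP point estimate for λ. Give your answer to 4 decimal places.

The Exponential(rate=λ) likelihood is ∝ λ^n e^(−λΣtᵢ). Here n = 4 and Σtᵢ = 3 + 9.2 + 11.5 + 8.5 = 32.2.
Posterior ∝ λ^6e^(−11λ) · λ^4e^(−32.2λ) = λ^10e^(−43.2λ), i.e. Gamma(11, 43.2).
Mode = (a−1)/b = 10/43.2 ≈ 0.2315.

λ̂_MAP = 0.2315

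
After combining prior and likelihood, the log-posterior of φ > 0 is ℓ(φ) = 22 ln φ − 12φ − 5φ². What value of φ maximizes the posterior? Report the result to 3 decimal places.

φ̂_MAP = 1.000

ℓ'(φ) = 22/φ − 12 − 10φ. Setting this to zero and multiplying by φ: 10φ² + 12φ − 22 = 0.
φ = (−12 + √(12² + 4·10·22)) / (2·10) = (−12 + √1024) / 20 = (−12 + 32)/20 = 1.
ℓ''(φ) = −22/φ² − 10 < 0, confirming a maximum.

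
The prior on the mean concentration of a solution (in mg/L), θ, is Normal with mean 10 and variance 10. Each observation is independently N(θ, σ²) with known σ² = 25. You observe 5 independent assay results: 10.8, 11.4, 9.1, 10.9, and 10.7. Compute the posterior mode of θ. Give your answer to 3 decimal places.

θ̂_MAP = 10.387

n = 5; x̄ = (10.8 + 11.4 + 9.1 + 10.9 + 10.7)/5 = 52.9/5 = 10.58.
For a Normal prior and Normal likelihood with known variance, the posterior is Normal; its mode equals its mean, the precision-weighted average.
Prior precision 1/σ₀² = 1/10 = 0.1; data precision n/σ² = 5/25 = 0.2.
θ̂ = (0.1·10 + 0.2·10.58) / (0.1 + 0.2) = 3.116/0.3 = 779/75 ≈ 10.387.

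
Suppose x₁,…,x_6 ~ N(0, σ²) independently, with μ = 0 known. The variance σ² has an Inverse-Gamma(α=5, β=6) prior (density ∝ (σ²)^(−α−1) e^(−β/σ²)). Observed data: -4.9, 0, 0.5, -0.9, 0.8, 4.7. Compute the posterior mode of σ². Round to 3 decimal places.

σ̂²_MAP = 3.322

Sum of squared deviations about the known mean: SS = (-4.9−0)² + (0−0)² + (0.5−0)² + (-0.9−0)² + (0.8−0)² + (4.7−0)² = 47.8.
The Normal likelihood contributes (σ²)^(−n/2) exp(−SS/(2σ²)), so the posterior is Inverse-Gamma(α + n/2, β + SS/2) = Inverse-Gamma(8, 29.9).
The mode of Inverse-Gamma(a, b) is b/(a+1) = 29.9/9 ≈ 3.322.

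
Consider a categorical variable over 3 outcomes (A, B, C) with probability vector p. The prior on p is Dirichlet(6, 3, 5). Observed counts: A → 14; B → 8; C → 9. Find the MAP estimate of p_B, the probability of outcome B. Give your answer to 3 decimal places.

MAP estimate of p_B = 0.238

The posterior is Dirichlet(αᵢ + nᵢ) = Dirichlet(20, 11, 14).
For a Dirichlet(a₁,…,a_K) with all aᵢ > 1, the mode has j-th component (aⱼ − 1)/(Σaᵢ − K).
Here Σaᵢ = 45 and K = 3, so p_B = (11 − 1)/(45 − 3) = 10/42 ≈ 0.238.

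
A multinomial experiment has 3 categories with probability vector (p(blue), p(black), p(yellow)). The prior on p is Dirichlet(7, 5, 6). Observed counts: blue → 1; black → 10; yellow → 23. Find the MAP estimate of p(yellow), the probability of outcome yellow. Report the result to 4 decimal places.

MAP estimate of p(yellow) = 0.5714

The posterior is Dirichlet(αᵢ + nᵢ) = Dirichlet(8, 15, 29).
For a Dirichlet(a₁,…,a_K) with all aᵢ > 1, the mode has j-th component (aⱼ − 1)/(Σaᵢ − K).
Here Σaᵢ = 52 and K = 3, so p(yellow) = (29 − 1)/(52 − 3) = 28/49 ≈ 0.5714.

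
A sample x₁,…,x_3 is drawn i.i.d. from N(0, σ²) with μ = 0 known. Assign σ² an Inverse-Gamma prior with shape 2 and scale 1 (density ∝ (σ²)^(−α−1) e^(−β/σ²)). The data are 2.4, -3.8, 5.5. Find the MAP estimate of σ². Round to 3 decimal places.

σ̂²_MAP = 5.828

Sum of squared deviations about the known mean: SS = (2.4−0)² + (-3.8−0)² + (5.5−0)² = 50.45.
The Normal likelihood contributes (σ²)^(−n/2) exp(−SS/(2σ²)), so the posterior is Inverse-Gamma(α + n/2, β + SS/2) = Inverse-Gamma(3.5, 26.225).
The mode of Inverse-Gamma(a, b) is b/(a+1) = 26.225/4.5 ≈ 5.828.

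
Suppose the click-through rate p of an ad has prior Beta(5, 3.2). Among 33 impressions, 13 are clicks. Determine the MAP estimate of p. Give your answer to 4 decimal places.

Prior: Beta(5, 3.2).
Data: 13 successes in 33 trials. The binomial likelihood contributes p^13(1−p)^20, so the posterior is Beta(5+13, 3.2+20) = Beta(18, 23.2).
For Beta(a, b) with a, b > 1 the mode is (a−1)/(a+b−2) = 17/39.2 ≈ 0.4337.

p̂_MAP = 0.4337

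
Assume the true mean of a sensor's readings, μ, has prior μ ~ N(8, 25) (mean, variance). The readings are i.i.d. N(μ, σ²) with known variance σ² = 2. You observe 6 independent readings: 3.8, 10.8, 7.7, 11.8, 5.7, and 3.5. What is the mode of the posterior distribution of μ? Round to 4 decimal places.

μ̂_MAP = 7.2270

n = 6; x̄ = (3.8 + 10.8 + 7.7 + 11.8 + 5.7 + 3.5)/6 = 43.3/6 = 433/60 ≈ 7.2167.
For a Normal prior and Normal likelihood with known variance, the posterior is Normal; its mode equals its mean, the precision-weighted average.
Prior precision 1/σ₀² = 1/25 = 0.04; data precision n/σ² = 6/2 = 3.
μ̂ = (0.04·8 + 3·(433/60)) / (0.04 + 3) = 21.97/3.04 = 2197/304 ≈ 7.2270.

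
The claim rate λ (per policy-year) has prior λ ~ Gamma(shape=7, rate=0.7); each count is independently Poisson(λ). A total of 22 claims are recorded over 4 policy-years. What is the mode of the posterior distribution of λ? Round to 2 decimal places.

Σxᵢ = 22, n = 4.
Posterior ∝ λ^6e^(−0.7λ) · λ^22e^(−4λ) = λ^28e^(−4.7λ), i.e. Gamma(shape=29, rate=4.7).
The mode of a Gamma(a, b) with a ≥ 1 (shape–rate) is (a−1)/b = 28/4.7 ≈ 5.96.

λ̂_MAP = 5.96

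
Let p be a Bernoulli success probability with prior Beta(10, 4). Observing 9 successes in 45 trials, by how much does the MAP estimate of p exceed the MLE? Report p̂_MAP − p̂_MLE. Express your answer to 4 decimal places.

Posterior is Beta(19, 40); MAP = (19−1)/(59−2) = 18/57 ≈ 0.31579.
MLE ignores the prior: p̂_MLE = k/n = 9/45 ≈ 0.20000.
Difference = 18/57 − 9/45 = 11/95 ≈ 0.1158.

MAP − MLE = 0.1158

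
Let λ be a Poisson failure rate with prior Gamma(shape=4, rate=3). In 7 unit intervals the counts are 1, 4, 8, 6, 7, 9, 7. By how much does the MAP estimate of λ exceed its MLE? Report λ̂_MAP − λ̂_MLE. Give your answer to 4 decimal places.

Σxᵢ = 42. Posterior is Gamma(46, 10); MAP = (46−1)/10 = 45/10 ≈ 4.50000.
MLE = x̄ = 42/7 ≈ 6.00000.
Difference = 45/10 − 42/7 = -3/2 ≈ -1.5000.

MAP − MLE = -1.5000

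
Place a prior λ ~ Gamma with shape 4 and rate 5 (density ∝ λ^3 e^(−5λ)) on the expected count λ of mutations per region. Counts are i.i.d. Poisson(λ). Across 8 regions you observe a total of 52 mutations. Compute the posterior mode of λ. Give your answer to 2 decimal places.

λ̂_MAP = 4.23

Σxᵢ = 52, n = 8.
Posterior ∝ λ^3e^(−5λ) · λ^52e^(−8λ) = λ^55e^(−13λ), i.e. Gamma(shape=56, rate=13).
The mode of a Gamma(a, b) with a ≥ 1 (shape–rate) is (a−1)/b = 55/13 ≈ 4.23.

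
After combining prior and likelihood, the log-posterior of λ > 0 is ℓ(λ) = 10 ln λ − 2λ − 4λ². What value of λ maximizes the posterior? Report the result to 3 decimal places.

ℓ'(λ) = 10/λ − 2 − 8λ. Setting this to zero and multiplying by λ: 8λ² + 2λ − 10 = 0.
λ = (−2 + √(2² + 4·8·10)) / (2·8) = (−2 + √324) / 16 = (−2 + 18)/16 = 1.
ℓ''(λ) = −10/λ² − 8 < 0, confirming a maximum.

λ̂_MAP = 1.000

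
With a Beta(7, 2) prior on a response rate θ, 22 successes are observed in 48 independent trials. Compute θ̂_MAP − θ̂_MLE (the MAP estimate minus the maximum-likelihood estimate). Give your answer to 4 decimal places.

MAP − MLE = 0.0508

Posterior is Beta(29, 28); MAP = (29−1)/(57−2) = 28/55 ≈ 0.50909.
MLE ignores the prior: θ̂_MLE = k/n = 22/48 ≈ 0.45833.
Difference = 28/55 − 22/48 = 67/1320 ≈ 0.0508.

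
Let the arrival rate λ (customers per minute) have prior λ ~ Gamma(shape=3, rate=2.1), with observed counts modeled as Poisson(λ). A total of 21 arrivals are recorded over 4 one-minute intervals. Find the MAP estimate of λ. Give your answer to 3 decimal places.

λ̂_MAP = 3.770

Σxᵢ = 21, n = 4.
Posterior ∝ λ^2e^(−2.1λ) · λ^21e^(−4λ) = λ^23e^(−6.1λ), i.e. Gamma(shape=24, rate=6.1).
The mode of a Gamma(a, b) with a ≥ 1 (shape–rate) is (a−1)/b = 23/6.1 ≈ 3.770.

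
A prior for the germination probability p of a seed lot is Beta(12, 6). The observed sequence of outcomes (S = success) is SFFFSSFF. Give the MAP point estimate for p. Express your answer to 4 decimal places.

Prior: Beta(12, 6).
Data: 3 successes in 8 trials (from the sequence). The binomial likelihood contributes p^3(1−p)^5, so the posterior is Beta(12+3, 6+5) = Beta(15, 11).
For Beta(a, b) with a, b > 1 the mode is (a−1)/(a+b−2) = 14/24 ≈ 0.5833.

p̂_MAP = 0.5833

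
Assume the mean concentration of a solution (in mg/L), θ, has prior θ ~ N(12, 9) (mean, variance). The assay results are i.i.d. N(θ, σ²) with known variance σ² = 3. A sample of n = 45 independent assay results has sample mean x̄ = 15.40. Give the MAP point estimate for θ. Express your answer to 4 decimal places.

θ̂_MAP = 15.3750

n = 45, x̄ = 15.40.
For a Normal prior and Normal likelihood with known variance, the posterior is Normal; its mode equals its mean, the precision-weighted average.
Prior precision 1/σ₀² = 1/9; data precision n/σ² = 45/3 = 15.
θ̂ = ((1/9)·12 + 15·15.4) / (1/9 + 15) = (697/3)/(136/9) = 15.3750.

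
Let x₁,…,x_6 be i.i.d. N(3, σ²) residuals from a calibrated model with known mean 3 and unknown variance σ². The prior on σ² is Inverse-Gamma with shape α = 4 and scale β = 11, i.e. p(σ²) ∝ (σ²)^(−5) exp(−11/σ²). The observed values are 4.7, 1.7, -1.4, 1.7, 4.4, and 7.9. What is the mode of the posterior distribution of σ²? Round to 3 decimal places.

Sum of squared deviations about the known mean: SS = (4.7−3)² + (1.7−3)² + (-1.4−3)² + (1.7−3)² + (4.4−3)² + (7.9−3)² = 51.6.
The Normal likelihood contributes (σ²)^(−n/2) exp(−SS/(2σ²)), so the posterior is Inverse-Gamma(α + n/2, β + SS/2) = Inverse-Gamma(7, 36.8).
The mode of Inverse-Gamma(a, b) is b/(a+1) = 36.8/8 ≈ 4.600.

σ̂²_MAP = 4.600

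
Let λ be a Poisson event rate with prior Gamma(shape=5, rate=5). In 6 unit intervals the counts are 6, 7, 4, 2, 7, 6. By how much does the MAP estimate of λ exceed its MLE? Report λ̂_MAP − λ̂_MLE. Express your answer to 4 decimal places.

Σxᵢ = 32. Posterior is Gamma(37, 11); MAP = (37−1)/11 = 36/11 ≈ 3.27273.
MLE = x̄ = 32/6 ≈ 5.33333.
Difference = 36/11 − 32/6 = -68/33 ≈ -2.0606.

MAP − MLE = -2.0606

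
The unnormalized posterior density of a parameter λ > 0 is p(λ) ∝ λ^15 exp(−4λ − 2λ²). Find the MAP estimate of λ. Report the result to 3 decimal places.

ℓ'(λ) = 15/λ − 4 − 4λ. Setting this to zero and multiplying by λ: 4λ² + 4λ − 15 = 0.
λ = (−4 + √(4² + 4·4·15)) / (2·4) = (−4 + √256) / 8 = (−4 + 16)/8 = 3/2.
ℓ''(λ) = −15/λ² − 4 < 0, confirming a maximum.

λ̂_MAP = 1.500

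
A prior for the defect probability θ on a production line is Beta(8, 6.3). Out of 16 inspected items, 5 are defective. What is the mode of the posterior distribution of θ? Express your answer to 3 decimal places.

Prior: Beta(8, 6.3).
Data: 5 successes in 16 trials. The binomial likelihood contributes θ^5(1−θ)^11, so the posterior is Beta(8+5, 6.3+11) = Beta(13, 17.3).
For Beta(a, b) with a, b > 1 the mode is (a−1)/(a+b−2) = 12/28.3 ≈ 0.424.

θ̂_MAP = 0.424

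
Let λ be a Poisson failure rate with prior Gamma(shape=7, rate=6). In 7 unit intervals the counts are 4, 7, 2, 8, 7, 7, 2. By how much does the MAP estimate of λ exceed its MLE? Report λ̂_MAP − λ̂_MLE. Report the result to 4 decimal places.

MAP − MLE = -1.9780

Σxᵢ = 37. Posterior is Gamma(44, 13); MAP = (44−1)/13 = 43/13 ≈ 3.30769.
MLE = x̄ = 37/7 ≈ 5.28571.
Difference = 43/13 − 37/7 = -180/91 ≈ -1.9780.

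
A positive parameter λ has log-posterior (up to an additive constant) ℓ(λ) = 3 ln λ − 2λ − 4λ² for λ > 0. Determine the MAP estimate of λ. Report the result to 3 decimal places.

λ̂_MAP = 0.500

ℓ'(λ) = 3/λ − 2 − 8λ. Setting this to zero and multiplying by λ: 8λ² + 2λ − 3 = 0.
λ = (−2 + √(2² + 4·8·3)) / (2·8) = (−2 + √100) / 16 = (−2 + 10)/16 = 1/2.
ℓ''(λ) = −3/λ² − 8 < 0, confirming a maximum.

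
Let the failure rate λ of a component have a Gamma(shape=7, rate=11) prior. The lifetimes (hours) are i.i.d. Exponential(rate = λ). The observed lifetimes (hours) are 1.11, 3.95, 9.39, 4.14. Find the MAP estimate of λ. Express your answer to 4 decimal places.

The Exponential(rate=λ) likelihood is ∝ λ^n e^(−λΣtᵢ). Here n = 4 and Σtᵢ = 1.11 + 3.95 + 9.39 + 4.14 = 18.59.
Posterior ∝ λ^6e^(−11λ) · λ^4e^(−18.59λ) = λ^10e^(−29.59λ), i.e. Gamma(11, 29.59).
Mode = (a−1)/b = 10/29.59 ≈ 0.3380.

λ̂_MAP = 0.3380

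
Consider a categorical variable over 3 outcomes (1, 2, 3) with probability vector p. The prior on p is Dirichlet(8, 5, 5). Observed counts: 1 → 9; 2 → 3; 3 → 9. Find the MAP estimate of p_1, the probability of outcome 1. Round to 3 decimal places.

The posterior is Dirichlet(αᵢ + nᵢ) = Dirichlet(17, 8, 14).
For a Dirichlet(a₁,…,a_K) with all aᵢ > 1, the mode has j-th component (aⱼ − 1)/(Σaᵢ − K).
Here Σaᵢ = 39 and K = 3, so p_1 = (17 − 1)/(39 − 3) = 16/36 ≈ 0.444.

MAP estimate: 0.444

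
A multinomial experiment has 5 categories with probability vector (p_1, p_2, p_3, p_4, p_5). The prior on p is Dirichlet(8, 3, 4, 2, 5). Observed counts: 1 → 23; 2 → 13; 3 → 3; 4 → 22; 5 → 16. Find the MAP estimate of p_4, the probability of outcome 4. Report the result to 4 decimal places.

MAP estimate: 0.2447

The posterior is Dirichlet(αᵢ + nᵢ) = Dirichlet(31, 16, 7, 24, 21).
For a Dirichlet(a₁,…,a_K) with all aᵢ > 1, the mode has j-th component (aⱼ − 1)/(Σaᵢ − K).
Here Σaᵢ = 99 and K = 5, so p_4 = (24 − 1)/(99 − 5) = 23/94 ≈ 0.2447.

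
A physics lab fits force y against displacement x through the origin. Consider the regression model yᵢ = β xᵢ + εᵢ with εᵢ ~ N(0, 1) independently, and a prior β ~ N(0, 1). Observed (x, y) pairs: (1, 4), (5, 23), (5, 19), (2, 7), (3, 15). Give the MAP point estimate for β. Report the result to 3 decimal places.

log p(β | y) = −Σ(yᵢ − βxᵢ)²/(2·1) − β²/(2·1) + const.
Setting the derivative to zero: Σxᵢ(yᵢ − βxᵢ)/1 − β/1 = 0, so β = Σxᵢyᵢ / (Σxᵢ² + σ²/τ²).
Σxᵢyᵢ = 1·4 + 5·23 + 5·19 + 2·7 + 3·15 = 273; Σxᵢ² = 64; σ²/τ² = 1.
β̂_MAP = 273 / (64 + 1) = 273/65 ≈ 4.200.

β̂_MAP = 4.200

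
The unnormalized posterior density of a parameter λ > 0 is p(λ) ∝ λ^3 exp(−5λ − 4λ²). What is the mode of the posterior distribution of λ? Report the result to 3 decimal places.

λ̂_MAP = 0.375

ℓ'(λ) = 3/λ − 5 − 8λ. Setting this to zero and multiplying by λ: 8λ² + 5λ − 3 = 0.
λ = (−5 + √(5² + 4·8·3)) / (2·8) = (−5 + √121) / 16 = (−5 + 11)/16 = 3/8.
ℓ''(λ) = −3/λ² − 8 < 0, confirming a maximum.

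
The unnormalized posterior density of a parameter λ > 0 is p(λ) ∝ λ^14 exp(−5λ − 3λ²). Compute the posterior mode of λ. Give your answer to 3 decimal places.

ℓ'(λ) = 14/λ − 5 − 6λ. Setting this to zero and multiplying by λ: 6λ² + 5λ − 14 = 0.
λ = (−5 + √(5² + 4·6·14)) / (2·6) = (−5 + √361) / 12 = (−5 + 19)/12 = 7/6.
ℓ''(λ) = −14/λ² − 6 < 0, confirming a maximum.

λ̂_MAP = 1.167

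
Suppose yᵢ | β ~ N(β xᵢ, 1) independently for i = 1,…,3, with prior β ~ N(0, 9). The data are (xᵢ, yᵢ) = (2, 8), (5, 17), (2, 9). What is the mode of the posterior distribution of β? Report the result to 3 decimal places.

log p(β | y) = −Σ(yᵢ − βxᵢ)²/(2·1) − β²/(2·9) + const.
Setting the derivative to zero: Σxᵢ(yᵢ − βxᵢ)/1 − β/9 = 0, so β = Σxᵢyᵢ / (Σxᵢ² + σ²/τ²).
Σxᵢyᵢ = 2·8 + 5·17 + 2·9 = 119; Σxᵢ² = 33; σ²/τ² = 1/9.
β̂_MAP = 119 / (33 + 1/9) = 119/(298/9) = 1071/298 ≈ 3.594.

β̂_MAP = 3.594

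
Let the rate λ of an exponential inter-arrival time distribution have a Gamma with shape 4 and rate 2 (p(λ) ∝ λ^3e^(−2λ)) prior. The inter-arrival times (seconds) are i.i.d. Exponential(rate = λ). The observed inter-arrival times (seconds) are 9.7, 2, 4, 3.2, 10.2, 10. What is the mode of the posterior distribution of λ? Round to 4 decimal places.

The Exponential(rate=λ) likelihood is ∝ λ^n e^(−λΣtᵢ). Here n = 6 and Σtᵢ = 9.7 + 2 + 4 + 3.2 + 10.2 + 10 = 39.1.
Posterior ∝ λ^3e^(−2λ) · λ^6e^(−39.1λ) = λ^9e^(−41.1λ), i.e. Gamma(10, 41.1).
Mode = (a−1)/b = 9/41.1 ≈ 0.2190.

λ̂_MAP = 0.2190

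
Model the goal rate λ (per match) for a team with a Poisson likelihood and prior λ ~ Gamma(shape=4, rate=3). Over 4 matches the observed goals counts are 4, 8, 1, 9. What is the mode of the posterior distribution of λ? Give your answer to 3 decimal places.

Σxᵢ = 4+8+1+9 = 22, with n = 4.
Posterior ∝ λ^3e^(−3λ) · λ^22e^(−4λ) = λ^25e^(−7λ), i.e. Gamma(shape=26, rate=7).
The mode of a Gamma(a, b) with a ≥ 1 (shape–rate) is (a−1)/b = 25/7 ≈ 3.571.

λ̂_MAP = 3.571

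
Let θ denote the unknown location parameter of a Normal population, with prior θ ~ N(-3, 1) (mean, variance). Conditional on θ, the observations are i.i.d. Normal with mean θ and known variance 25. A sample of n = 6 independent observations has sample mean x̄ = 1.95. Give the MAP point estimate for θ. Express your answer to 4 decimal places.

θ̂_MAP = -2.0419

n = 6, x̄ = 1.95.
For a Normal prior and Normal likelihood with known variance, the posterior is Normal; its mode equals its mean, the precision-weighted average.
Prior precision 1/σ₀² = 1/1 = 1; data precision n/σ² = 6/25 = 0.24.
θ̂ = (1·(-3) + 0.24·1.95) / (1 + 0.24) = (-2.532)/1.24 = -633/310 ≈ -2.0419.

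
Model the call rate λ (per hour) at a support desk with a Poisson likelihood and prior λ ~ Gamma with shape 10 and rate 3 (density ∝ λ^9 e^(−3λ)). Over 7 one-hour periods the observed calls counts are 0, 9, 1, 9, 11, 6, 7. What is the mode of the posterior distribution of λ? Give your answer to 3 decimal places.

λ̂_MAP = 5.200

Σxᵢ = 0+9+1+9+11+6+7 = 43, with n = 7.
Posterior ∝ λ^9e^(−3λ) · λ^43e^(−7λ) = λ^52e^(−10λ), i.e. Gamma(shape=53, rate=10).
The mode of a Gamma(a, b) with a ≥ 1 (shape–rate) is (a−1)/b = 52/10 ≈ 5.200.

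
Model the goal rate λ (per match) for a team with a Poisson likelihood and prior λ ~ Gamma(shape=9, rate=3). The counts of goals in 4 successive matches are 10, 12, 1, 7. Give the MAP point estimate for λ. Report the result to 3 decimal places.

Σxᵢ = 10+12+1+7 = 30, with n = 4.
Posterior ∝ λ^8e^(−3λ) · λ^30e^(−4λ) = λ^38e^(−7λ), i.e. Gamma(shape=39, rate=7).
The mode of a Gamma(a, b) with a ≥ 1 (shape–rate) is (a−1)/b = 38/7 ≈ 5.429.

λ̂_MAP = 5.429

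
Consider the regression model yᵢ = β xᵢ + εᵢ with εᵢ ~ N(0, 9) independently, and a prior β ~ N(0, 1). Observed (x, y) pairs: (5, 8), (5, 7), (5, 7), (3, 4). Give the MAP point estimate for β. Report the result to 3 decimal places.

β̂_MAP = 1.312

log p(β | y) = −Σ(yᵢ − βxᵢ)²/(2·9) − β²/(2·1) + const.
Setting the derivative to zero: Σxᵢ(yᵢ − βxᵢ)/9 − β/1 = 0, so β = Σxᵢyᵢ / (Σxᵢ² + σ²/τ²).
Σxᵢyᵢ = 5·8 + 5·7 + 5·7 + 3·4 = 122; Σxᵢ² = 84; σ²/τ² = 9.
β̂_MAP = 122 / (84 + 9) = 122/93 ≈ 1.312.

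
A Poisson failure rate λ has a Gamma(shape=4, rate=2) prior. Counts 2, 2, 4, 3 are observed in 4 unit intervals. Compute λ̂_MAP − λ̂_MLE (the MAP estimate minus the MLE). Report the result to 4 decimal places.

Σxᵢ = 11. Posterior is Gamma(15, 6); MAP = (15−1)/6 = 14/6 ≈ 2.33333.
MLE = x̄ = 11/4 ≈ 2.75000.
Difference = 14/6 − 11/4 = -5/12 ≈ -0.4167.

MAP − MLE = -0.4167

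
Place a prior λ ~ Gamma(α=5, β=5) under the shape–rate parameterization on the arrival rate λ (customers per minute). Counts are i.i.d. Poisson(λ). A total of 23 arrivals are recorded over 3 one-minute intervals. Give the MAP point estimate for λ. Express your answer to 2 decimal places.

λ̂_MAP = 3.38

Σxᵢ = 23, n = 3.
Posterior ∝ λ^4e^(−5λ) · λ^23e^(−3λ) = λ^27e^(−8λ), i.e. Gamma(shape=28, rate=8).
The mode of a Gamma(a, b) with a ≥ 1 (shape–rate) is (a−1)/b = 27/8 ≈ 3.38.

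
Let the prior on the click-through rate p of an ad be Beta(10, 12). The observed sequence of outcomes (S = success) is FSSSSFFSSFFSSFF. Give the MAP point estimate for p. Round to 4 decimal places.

Prior: Beta(10, 12).
Data: 8 successes in 15 trials (from the sequence). The binomial likelihood contributes p^8(1−p)^7, so the posterior is Beta(10+8, 12+7) = Beta(18, 19).
For Beta(a, b) with a, b > 1 the mode is (a−1)/(a+b−2) = 17/35 ≈ 0.4857.

p̂_MAP = 0.4857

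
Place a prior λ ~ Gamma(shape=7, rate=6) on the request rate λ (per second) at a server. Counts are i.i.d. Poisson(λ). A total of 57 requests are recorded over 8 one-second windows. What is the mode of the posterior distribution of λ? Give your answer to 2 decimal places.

λ̂_MAP = 4.50

Σxᵢ = 57, n = 8.
Posterior ∝ λ^6e^(−6λ) · λ^57e^(−8λ) = λ^63e^(−14λ), i.e. Gamma(shape=64, rate=14).
The mode of a Gamma(a, b) with a ≥ 1 (shape–rate) is (a−1)/b = 63/14 ≈ 4.50.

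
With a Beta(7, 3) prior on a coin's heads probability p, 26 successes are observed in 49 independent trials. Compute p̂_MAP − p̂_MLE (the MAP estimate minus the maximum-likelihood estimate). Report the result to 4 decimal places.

Posterior is Beta(33, 26); MAP = (33−1)/(59−2) = 32/57 ≈ 0.56140.
MLE ignores the prior: p̂_MLE = k/n = 26/49 ≈ 0.53061.
Difference = 32/57 − 26/49 = 86/2793 ≈ 0.0308.

MAP − MLE = 0.0308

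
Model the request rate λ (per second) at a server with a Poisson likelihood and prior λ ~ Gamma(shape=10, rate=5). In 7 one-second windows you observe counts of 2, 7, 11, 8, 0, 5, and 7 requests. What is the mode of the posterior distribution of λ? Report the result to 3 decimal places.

Σxᵢ = 2+7+11+8+0+5+7 = 40, with n = 7.
Posterior ∝ λ^9e^(−5λ) · λ^40e^(−7λ) = λ^49e^(−12λ), i.e. Gamma(shape=50, rate=12).
The mode of a Gamma(a, b) with a ≥ 1 (shape–rate) is (a−1)/b = 49/12 ≈ 4.083.

λ̂_MAP = 4.083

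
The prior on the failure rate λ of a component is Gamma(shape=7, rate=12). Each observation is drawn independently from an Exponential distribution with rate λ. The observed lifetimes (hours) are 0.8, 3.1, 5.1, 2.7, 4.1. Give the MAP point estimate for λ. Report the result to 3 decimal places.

The Exponential(rate=λ) likelihood is ∝ λ^n e^(−λΣtᵢ). Here n = 5 and Σtᵢ = 0.8 + 3.1 + 5.1 + 2.7 + 4.1 = 15.8.
Posterior ∝ λ^6e^(−12λ) · λ^5e^(−15.8λ) = λ^11e^(−27.8λ), i.e. Gamma(12, 27.8).
Mode = (a−1)/b = 11/27.8 ≈ 0.396.

λ̂_MAP = 0.396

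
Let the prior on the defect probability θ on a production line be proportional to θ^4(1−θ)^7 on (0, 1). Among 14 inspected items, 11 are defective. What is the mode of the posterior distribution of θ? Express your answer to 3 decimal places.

θ̂_MAP = 0.600

The prior density ∝ θ^4(1−θ)^7 is the kernel of Beta(5, 8).
Data: 11 successes in 14 trials. The binomial likelihood contributes θ^11(1−θ)^3, so the posterior is Beta(5+11, 8+3) = Beta(16, 11).
For Beta(a, b) with a, b > 1 the mode is (a−1)/(a+b−2) = 15/25 ≈ 0.600.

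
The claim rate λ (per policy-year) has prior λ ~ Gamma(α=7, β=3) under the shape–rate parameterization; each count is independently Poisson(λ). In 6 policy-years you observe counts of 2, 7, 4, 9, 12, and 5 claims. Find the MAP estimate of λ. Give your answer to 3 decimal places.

λ̂_MAP = 5.000

Σxᵢ = 2+7+4+9+12+5 = 39, with n = 6.
Posterior ∝ λ^6e^(−3λ) · λ^39e^(−6λ) = λ^45e^(−9λ), i.e. Gamma(shape=46, rate=9).
The mode of a Gamma(a, b) with a ≥ 1 (shape–rate) is (a−1)/b = 45/9 ≈ 5.000.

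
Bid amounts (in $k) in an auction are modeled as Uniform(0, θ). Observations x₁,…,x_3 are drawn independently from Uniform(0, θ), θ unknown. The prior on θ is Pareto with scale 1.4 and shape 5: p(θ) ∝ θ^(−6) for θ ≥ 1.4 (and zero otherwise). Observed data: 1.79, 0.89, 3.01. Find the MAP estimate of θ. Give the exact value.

θ̂_MAP = 3.01

The Uniform(0, θ) likelihood is θ^(−n) for θ ≥ max(xᵢ), zero otherwise. Here max(xᵢ) = 3.01.
Posterior ∝ θ^(−6) · θ^(−3) = θ^(−9) on θ ≥ max(1.4, 3.01) = 3.01.
This density is strictly decreasing in θ, so the posterior mode lies at the lower boundary of the support.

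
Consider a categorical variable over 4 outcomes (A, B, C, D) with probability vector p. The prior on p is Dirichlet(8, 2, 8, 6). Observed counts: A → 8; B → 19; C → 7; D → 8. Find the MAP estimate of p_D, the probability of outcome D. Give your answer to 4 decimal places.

MAP estimate of p_D = 0.2097

The posterior is Dirichlet(αᵢ + nᵢ) = Dirichlet(16, 21, 15, 14).
For a Dirichlet(a₁,…,a_K) with all aᵢ > 1, the mode has j-th component (aⱼ − 1)/(Σaᵢ − K).
Here Σaᵢ = 66 and K = 4, so p_D = (14 − 1)/(66 − 4) = 13/62 ≈ 0.2097.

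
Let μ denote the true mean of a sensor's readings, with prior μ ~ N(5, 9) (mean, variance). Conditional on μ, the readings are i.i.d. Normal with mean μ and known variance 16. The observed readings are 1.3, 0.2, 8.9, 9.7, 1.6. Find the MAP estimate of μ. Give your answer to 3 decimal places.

n = 5; x̄ = (1.3 + 0.2 + 8.9 + 9.7 + 1.6)/5 = 21.7/5 = 4.34.
For a Normal prior and Normal likelihood with known variance, the posterior is Normal; its mode equals its mean, the precision-weighted average.
Prior precision 1/σ₀² = 1/9; data precision n/σ² = 5/16 = 0.3125.
μ̂ = ((1/9)·5 + 0.3125·4.34) / (1/9 + 0.3125) = (2753/1440)/(61/144) = 2753/610 ≈ 4.513.

μ̂_MAP = 4.513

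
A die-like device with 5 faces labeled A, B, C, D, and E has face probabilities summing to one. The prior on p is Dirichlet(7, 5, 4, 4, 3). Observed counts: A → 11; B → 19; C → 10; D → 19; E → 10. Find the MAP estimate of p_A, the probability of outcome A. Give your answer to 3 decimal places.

The posterior is Dirichlet(αᵢ + nᵢ) = Dirichlet(18, 24, 14, 23, 13).
For a Dirichlet(a₁,…,a_K) with all aᵢ > 1, the mode has j-th component (aⱼ − 1)/(Σaᵢ − K).
Here Σaᵢ = 92 and K = 5, so p_A = (18 − 1)/(92 − 5) = 17/87 ≈ 0.195.

MAP estimate of p_A = 0.195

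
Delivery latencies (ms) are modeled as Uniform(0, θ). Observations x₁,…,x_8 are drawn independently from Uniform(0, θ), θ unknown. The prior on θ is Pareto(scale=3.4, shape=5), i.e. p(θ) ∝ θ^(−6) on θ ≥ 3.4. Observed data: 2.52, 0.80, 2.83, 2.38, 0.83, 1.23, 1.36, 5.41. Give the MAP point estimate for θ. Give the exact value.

θ̂_MAP = 5.41

The Uniform(0, θ) likelihood is θ^(−n) for θ ≥ max(xᵢ), zero otherwise. Here max(xᵢ) = 5.41.
Posterior ∝ θ^(−6) · θ^(−8) = θ^(−14) on θ ≥ max(3.4, 5.41) = 5.41.
This density is strictly decreasing in θ, so the posterior mode lies at the lower boundary of the support.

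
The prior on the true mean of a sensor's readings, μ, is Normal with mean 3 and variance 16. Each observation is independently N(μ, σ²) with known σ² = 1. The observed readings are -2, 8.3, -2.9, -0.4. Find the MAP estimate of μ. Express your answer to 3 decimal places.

n = 4; x̄ = ((-2) + 8.3 + (-2.9) + (-0.4))/4 = 3/4 = 0.75.
For a Normal prior and Normal likelihood with known variance, the posterior is Normal; its mode equals its mean, the precision-weighted average.
Prior precision 1/σ₀² = 1/16 = 0.0625; data precision n/σ² = 4/1 = 4.
μ̂ = (0.0625·3 + 4·0.75) / (0.0625 + 4) = 3.1875/4.0625 = 51/65 ≈ 0.785.

μ̂_MAP = 0.785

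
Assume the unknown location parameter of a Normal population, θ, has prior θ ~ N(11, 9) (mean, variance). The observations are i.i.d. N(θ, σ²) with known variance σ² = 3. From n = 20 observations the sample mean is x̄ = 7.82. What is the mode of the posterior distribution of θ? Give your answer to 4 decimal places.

n = 20, x̄ = 7.82.
For a Normal prior and Normal likelihood with known variance, the posterior is Normal; its mode equals its mean, the precision-weighted average.
Prior precision 1/σ₀² = 1/9; data precision n/σ² = 20/3.
θ̂ = ((1/9)·11 + (20/3)·7.82) / (1/9 + 20/3) = (2401/45)/(61/9) = 2401/305 ≈ 7.8721.

θ̂_MAP = 7.8721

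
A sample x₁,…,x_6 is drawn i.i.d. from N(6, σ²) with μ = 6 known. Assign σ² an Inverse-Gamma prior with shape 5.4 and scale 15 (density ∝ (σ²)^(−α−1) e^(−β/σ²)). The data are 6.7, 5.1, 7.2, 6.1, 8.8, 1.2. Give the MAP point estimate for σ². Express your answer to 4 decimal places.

σ̂²_MAP = 3.3846

Sum of squared deviations about the known mean: SS = (6.7−6)² + (5.1−6)² + (7.2−6)² + (6.1−6)² + (8.8−6)² + (1.2−6)² = 33.63.
The Normal likelihood contributes (σ²)^(−n/2) exp(−SS/(2σ²)), so the posterior is Inverse-Gamma(α + n/2, β + SS/2) = Inverse-Gamma(8.4, 31.815).
The mode of Inverse-Gamma(a, b) is b/(a+1) = 31.815/9.4 ≈ 3.3846.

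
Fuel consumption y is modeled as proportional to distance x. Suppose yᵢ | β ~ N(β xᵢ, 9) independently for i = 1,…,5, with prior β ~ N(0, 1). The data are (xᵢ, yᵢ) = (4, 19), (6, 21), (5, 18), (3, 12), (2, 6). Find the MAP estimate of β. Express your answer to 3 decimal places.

β̂_MAP = 3.434

log p(β | y) = −Σ(yᵢ − βxᵢ)²/(2·9) − β²/(2·1) + const.
Setting the derivative to zero: Σxᵢ(yᵢ − βxᵢ)/9 − β/1 = 0, so β = Σxᵢyᵢ / (Σxᵢ² + σ²/τ²).
Σxᵢyᵢ = 4·19 + 6·21 + 5·18 + 3·12 + 2·6 = 340; Σxᵢ² = 90; σ²/τ² = 9.
β̂_MAP = 340 / (90 + 9) = 340/99 ≈ 3.434.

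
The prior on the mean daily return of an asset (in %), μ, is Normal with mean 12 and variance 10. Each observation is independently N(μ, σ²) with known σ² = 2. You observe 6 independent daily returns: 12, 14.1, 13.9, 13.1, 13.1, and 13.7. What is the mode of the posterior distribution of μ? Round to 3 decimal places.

n = 6; x̄ = (12 + 14.1 + 13.9 + 13.1 + 13.1 + 13.7)/6 = 79.9/6 = 799/60 ≈ 13.3167.
For a Normal prior and Normal likelihood with known variance, the posterior is Normal; its mode equals its mean, the precision-weighted average.
Prior precision 1/σ₀² = 1/10 = 0.1; data precision n/σ² = 6/2 = 3.
μ̂ = (0.1·12 + 3·(799/60)) / (0.1 + 3) = 41.15/3.1 = 823/62 ≈ 13.274.

μ̂_MAP = 13.274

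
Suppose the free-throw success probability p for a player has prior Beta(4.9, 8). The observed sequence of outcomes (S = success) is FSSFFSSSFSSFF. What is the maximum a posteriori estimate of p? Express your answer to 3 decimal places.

Prior: Beta(4.9, 8).
Data: 7 successes in 13 trials (from the sequence). The binomial likelihood contributes p^7(1−p)^6, so the posterior is Beta(4.9+7, 8+6) = Beta(11.9, 14).
For Beta(a, b) with a, b > 1 the mode is (a−1)/(a+b−2) = 10.9/23.9 ≈ 0.456.

p̂_MAP = 0.456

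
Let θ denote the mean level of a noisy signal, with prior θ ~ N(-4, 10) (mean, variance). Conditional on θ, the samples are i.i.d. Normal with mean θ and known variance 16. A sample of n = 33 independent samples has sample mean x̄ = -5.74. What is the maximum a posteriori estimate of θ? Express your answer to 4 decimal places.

n = 33, x̄ = -5.74.
For a Normal prior and Normal likelihood with known variance, the posterior is Normal; its mode equals its mean, the precision-weighted average.
Prior precision 1/σ₀² = 1/10 = 0.1; data precision n/σ² = 33/16 = 2.0625.
θ̂ = (0.1·(-4) + 2.0625·(-5.74)) / (0.1 + 2.0625) = (-12.23875)/2.1625 = -9791/1730 ≈ -5.6595.

θ̂_MAP = -5.6595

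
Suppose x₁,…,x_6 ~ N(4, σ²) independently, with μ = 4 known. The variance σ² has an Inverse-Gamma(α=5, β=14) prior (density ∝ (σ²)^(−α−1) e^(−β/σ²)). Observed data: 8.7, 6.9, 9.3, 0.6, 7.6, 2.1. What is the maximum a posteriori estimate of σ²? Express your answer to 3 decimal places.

Sum of squared deviations about the known mean: SS = (8.7−4)² + (6.9−4)² + (9.3−4)² + (0.6−4)² + (7.6−4)² + (2.1−4)² = 86.72.
The Normal likelihood contributes (σ²)^(−n/2) exp(−SS/(2σ²)), so the posterior is Inverse-Gamma(α + n/2, β + SS/2) = Inverse-Gamma(8, 57.36).
The mode of Inverse-Gamma(a, b) is b/(a+1) = 57.36/9 ≈ 6.373.

σ̂²_MAP = 6.373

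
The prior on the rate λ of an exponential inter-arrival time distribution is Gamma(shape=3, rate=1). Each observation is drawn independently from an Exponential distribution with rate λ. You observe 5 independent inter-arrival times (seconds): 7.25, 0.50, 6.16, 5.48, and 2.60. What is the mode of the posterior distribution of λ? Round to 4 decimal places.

The Exponential(rate=λ) likelihood is ∝ λ^n e^(−λΣtᵢ). Here n = 5 and Σtᵢ = 7.25 + 0.50 + 6.16 + 5.48 + 2.60 = 21.99.
Posterior ∝ λ^2e^(−1λ) · λ^5e^(−21.99λ) = λ^7e^(−22.99λ), i.e. Gamma(8, 22.99).
Mode = (a−1)/b = 7/22.99 ≈ 0.3045.

λ̂_MAP = 0.3045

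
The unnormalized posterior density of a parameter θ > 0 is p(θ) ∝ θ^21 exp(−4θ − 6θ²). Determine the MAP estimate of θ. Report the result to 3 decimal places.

ℓ'(θ) = 21/θ − 4 − 12θ. Setting this to zero and multiplying by θ: 12θ² + 4θ − 21 = 0.
θ = (−4 + √(4² + 4·12·21)) / (2·12) = (−4 + √1024) / 24 = (−4 + 32)/24 = 7/6.
ℓ''(θ) = −21/θ² − 12 < 0, confirming a maximum.

θ̂_MAP = 1.167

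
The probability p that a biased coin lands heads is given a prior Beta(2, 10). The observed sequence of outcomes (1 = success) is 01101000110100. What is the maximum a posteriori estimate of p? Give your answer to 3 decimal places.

Prior: Beta(2, 10).
Data: 6 successes in 14 trials (from the sequence). The binomial likelihood contributes p^6(1−p)^8, so the posterior is Beta(2+6, 10+8) = Beta(8, 18).
For Beta(a, b) with a, b > 1 the mode is (a−1)/(a+b−2) = 7/24 ≈ 0.292.

p̂_MAP = 0.292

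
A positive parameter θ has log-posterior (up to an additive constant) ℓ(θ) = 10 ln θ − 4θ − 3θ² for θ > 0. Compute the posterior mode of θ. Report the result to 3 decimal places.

θ̂_MAP = 1.000

ℓ'(θ) = 10/θ − 4 − 6θ. Setting this to zero and multiplying by θ: 6θ² + 4θ − 10 = 0.
θ = (−4 + √(4² + 4·6·10)) / (2·6) = (−4 + √256) / 12 = (−4 + 16)/12 = 1.
ℓ''(θ) = −10/θ² − 6 < 0, confirming a maximum.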